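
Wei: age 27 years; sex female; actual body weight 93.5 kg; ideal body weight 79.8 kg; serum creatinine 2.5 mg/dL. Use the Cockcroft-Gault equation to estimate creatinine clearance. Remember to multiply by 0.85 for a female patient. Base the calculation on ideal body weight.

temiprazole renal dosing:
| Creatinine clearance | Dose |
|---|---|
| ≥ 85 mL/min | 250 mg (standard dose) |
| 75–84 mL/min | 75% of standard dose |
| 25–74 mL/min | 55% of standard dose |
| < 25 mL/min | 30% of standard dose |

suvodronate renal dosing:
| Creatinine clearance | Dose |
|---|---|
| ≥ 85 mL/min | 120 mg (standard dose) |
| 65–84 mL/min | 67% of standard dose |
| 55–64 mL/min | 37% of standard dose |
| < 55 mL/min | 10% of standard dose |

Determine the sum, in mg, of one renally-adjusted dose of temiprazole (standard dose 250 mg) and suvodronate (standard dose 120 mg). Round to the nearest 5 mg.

CrCl = (140 − 27) × 79.8 / (72 × 2.5) × 0.85 = 9017.4 / 180.00 × 0.85 ≈ 42.6 mL/min
CrCl ≈ 43 mL/min.
temiprazole: 25–74 mL/min → 55% of 250 mg = 137.5 mg.
suvodronate: < 55 mL/min → 10% of 120 mg = 12 mg.
Total = 137.5 + 12 = 149.5 mg.

150 mg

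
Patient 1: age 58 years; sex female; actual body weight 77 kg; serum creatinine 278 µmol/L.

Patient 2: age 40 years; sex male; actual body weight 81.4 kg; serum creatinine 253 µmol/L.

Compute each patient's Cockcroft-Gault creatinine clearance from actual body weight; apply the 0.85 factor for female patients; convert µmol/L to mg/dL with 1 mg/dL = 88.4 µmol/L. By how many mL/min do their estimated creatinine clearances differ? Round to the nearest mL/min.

16 mL/min

Patient 1: SCr = 278 / 88.4 = 3.145 mg/dL
Patient 1: CrCl = (140 − 58) × 77 / (72 × 3.145) × 0.85 = 6314.0 / 226.44 × 0.85 ≈ 23.7 mL/min
Patient 2: SCr = 253 / 88.4 = 2.862 mg/dL
Patient 2: CrCl = (140 − 40) × 81.4 / (72 × 2.862) = 8140.0 / 206.06 ≈ 39.5 mL/min
|23.7 − 39.5| = 15.8 mL/min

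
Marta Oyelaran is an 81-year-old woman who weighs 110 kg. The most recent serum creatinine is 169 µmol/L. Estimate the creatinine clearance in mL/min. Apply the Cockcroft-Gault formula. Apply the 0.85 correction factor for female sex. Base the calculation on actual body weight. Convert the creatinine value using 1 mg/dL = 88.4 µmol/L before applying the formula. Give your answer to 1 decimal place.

SCr = 169 / 88.4 = 1.912 mg/dL
CrCl = (140 − 81) × 110 / (72 × 1.912) × 0.85 = 6490.0 / 137.66 × 0.85 ≈ 40.1 mL/min

40.1 mL/min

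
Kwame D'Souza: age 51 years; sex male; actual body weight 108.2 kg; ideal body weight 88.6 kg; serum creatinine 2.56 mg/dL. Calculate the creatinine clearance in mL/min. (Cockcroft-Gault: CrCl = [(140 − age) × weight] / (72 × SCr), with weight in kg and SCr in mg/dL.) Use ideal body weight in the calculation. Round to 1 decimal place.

CrCl = (140 − 51) × 88.6 / (72 × 2.56) = 7885.4 / 184.32 ≈ 42.8 mL/min

42.8 mL/min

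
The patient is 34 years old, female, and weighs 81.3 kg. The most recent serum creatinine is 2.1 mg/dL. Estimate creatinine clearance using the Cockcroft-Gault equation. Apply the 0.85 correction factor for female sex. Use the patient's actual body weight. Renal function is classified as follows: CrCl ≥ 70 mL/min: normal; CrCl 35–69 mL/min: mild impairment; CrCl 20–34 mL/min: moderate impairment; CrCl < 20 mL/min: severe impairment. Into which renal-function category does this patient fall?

CrCl = (140 − 34) × 81.3 / (72 × 2.1) × 0.85 = 8617.8 / 151.20 × 0.85 ≈ 48.4 mL/min
48 mL/min falls in the 'mild impairment' range.

mild impairment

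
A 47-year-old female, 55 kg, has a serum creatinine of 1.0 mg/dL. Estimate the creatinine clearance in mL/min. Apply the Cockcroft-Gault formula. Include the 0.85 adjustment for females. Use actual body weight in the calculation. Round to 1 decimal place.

CrCl = (140 − 47) × 55 / (72 × 1) × 0.85 = 5115.0 / 72.00 × 0.85 ≈ 60.4 mL/min

60.4 mL/min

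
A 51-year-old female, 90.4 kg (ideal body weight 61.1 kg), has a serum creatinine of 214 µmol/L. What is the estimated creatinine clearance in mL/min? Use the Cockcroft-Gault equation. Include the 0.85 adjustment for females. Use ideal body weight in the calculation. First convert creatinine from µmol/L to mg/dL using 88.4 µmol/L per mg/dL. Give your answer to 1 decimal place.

26.5 mL/min

SCr = 214 / 88.4 = 2.421 mg/dL
CrCl = (140 − 51) × 61.1 / (72 × 2.421) × 0.85 = 5437.9 / 174.31 × 0.85 ≈ 26.5 mL/min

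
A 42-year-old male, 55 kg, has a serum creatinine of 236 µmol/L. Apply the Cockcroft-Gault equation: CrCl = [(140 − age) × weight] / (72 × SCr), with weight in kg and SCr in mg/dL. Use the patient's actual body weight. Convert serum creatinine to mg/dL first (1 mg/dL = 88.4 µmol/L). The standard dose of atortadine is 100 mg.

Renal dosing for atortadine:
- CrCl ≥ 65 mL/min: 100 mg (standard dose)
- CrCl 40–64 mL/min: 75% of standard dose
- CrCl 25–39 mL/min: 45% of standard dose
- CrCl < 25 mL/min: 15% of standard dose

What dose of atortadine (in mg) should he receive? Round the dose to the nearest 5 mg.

SCr = 236 / 88.4 = 2.67 mg/dL
CrCl = (140 − 42) × 55 / (72 × 2.67) = 5390.0 / 192.24 ≈ 28.0 mL/min
CrCl ≈ 28 mL/min → bracket 25–39 mL/min.
45% of 100 mg = 45 mg

45 mg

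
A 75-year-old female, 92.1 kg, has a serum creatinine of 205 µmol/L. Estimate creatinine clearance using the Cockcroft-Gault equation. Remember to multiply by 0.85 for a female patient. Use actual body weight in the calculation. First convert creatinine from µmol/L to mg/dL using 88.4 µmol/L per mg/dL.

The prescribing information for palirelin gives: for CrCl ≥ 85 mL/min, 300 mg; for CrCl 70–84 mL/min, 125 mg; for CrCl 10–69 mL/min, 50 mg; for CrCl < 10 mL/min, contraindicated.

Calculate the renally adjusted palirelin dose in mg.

50 mg

SCr = 205 / 88.4 = 2.319 mg/dL
CrCl = (140 − 75) × 92.1 / (72 × 2.319) × 0.85 = 5986.5 / 166.97 × 0.85 ≈ 30.5 mL/min
CrCl ≈ 30 mL/min → bracket 10–69 mL/min.
Dose for this bracket: 50 mg.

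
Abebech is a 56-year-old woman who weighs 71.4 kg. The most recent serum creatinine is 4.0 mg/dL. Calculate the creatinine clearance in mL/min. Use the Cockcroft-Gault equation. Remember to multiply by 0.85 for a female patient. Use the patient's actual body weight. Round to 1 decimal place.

17.7 mL/min

CrCl = (140 − 56) × 71.4 / (72 × 4) × 0.85 = 5997.6 / 288.00 × 0.85 ≈ 17.7 mL/min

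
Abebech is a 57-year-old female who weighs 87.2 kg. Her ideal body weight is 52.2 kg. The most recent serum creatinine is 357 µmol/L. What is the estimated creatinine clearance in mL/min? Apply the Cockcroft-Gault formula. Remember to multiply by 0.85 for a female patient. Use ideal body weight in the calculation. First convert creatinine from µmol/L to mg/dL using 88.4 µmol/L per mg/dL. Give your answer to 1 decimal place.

SCr = 357 / 88.4 = 4.038 mg/dL
CrCl = (140 − 57) × 52.2 / (72 × 4.038) × 0.85 = 4332.6 / 290.74 × 0.85 ≈ 12.7 mL/min

12.7 mL/min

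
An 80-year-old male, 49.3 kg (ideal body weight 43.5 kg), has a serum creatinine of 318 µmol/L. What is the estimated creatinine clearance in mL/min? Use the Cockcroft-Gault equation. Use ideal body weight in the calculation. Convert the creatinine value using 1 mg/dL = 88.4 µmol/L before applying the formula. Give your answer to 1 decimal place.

SCr = 318 / 88.4 = 3.597 mg/dL
CrCl = (140 − 80) × 43.5 / (72 × 3.597) = 2610.0 / 258.98 ≈ 10.1 mL/min

10.1 mL/min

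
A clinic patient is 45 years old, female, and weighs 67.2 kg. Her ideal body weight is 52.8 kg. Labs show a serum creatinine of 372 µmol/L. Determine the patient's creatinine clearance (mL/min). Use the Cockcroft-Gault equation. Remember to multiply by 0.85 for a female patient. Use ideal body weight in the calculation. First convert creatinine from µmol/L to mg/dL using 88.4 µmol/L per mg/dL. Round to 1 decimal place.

14.1 mL/min

SCr = 372 / 88.4 = 4.208 mg/dL
CrCl = (140 − 45) × 52.8 / (72 × 4.208) × 0.85 = 5016.0 / 302.98 × 0.85 ≈ 14.1 mL/min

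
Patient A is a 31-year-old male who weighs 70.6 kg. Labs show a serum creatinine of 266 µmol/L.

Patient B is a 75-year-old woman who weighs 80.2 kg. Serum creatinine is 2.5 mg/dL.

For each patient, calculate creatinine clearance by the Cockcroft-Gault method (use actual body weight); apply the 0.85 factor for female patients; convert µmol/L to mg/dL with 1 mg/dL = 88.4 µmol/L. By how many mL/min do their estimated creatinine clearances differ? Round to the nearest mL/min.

11 mL/min

Patient A: SCr = 266 / 88.4 = 3.009 mg/dL
Patient A: CrCl = (140 − 31) × 70.6 / (72 × 3.009) = 7695.4 / 216.65 ≈ 35.5 mL/min
Patient B: CrCl = (140 − 75) × 80.2 / (72 × 2.5) × 0.85 = 5213.0 / 180.00 × 0.85 ≈ 24.6 mL/min
|35.5 − 24.6| = 10.9 mL/min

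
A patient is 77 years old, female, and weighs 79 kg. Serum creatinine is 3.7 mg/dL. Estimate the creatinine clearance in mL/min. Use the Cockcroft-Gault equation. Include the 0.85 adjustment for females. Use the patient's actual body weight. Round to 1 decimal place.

CrCl = (140 − 77) × 79 / (72 × 3.7) × 0.85 = 4977.0 / 266.40 × 0.85 ≈ 15.9 mL/min

15.9 mL/min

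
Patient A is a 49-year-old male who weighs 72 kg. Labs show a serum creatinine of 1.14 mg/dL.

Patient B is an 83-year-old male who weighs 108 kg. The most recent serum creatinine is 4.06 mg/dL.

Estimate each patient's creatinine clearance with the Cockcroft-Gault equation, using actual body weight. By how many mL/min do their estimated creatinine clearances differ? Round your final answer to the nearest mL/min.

Patient A: CrCl = (140 − 49) × 72 / (72 × 1.14) = 6552.0 / 82.08 ≈ 79.8 mL/min
Patient B: CrCl = (140 − 83) × 108 / (72 × 4.06) = 6156.0 / 292.32 ≈ 21.1 mL/min
|79.8 − 21.1| = 58.7 mL/min

59 mL/min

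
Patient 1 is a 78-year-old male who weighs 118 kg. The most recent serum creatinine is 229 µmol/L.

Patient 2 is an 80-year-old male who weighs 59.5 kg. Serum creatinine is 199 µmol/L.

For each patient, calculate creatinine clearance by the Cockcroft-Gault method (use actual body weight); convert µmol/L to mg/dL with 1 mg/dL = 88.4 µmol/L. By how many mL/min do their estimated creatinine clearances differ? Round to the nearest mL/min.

17 mL/min

Patient 1: SCr = 229 / 88.4 = 2.59 mg/dL
Patient 1: CrCl = (140 − 78) × 118 / (72 × 2.59) = 7316.0 / 186.48 ≈ 39.2 mL/min
Patient 2: SCr = 199 / 88.4 = 2.251 mg/dL
Patient 2: CrCl = (140 − 80) × 59.5 / (72 × 2.251) = 3570.0 / 162.07 ≈ 22.0 mL/min
|39.2 − 22.0| = 17.2 mL/min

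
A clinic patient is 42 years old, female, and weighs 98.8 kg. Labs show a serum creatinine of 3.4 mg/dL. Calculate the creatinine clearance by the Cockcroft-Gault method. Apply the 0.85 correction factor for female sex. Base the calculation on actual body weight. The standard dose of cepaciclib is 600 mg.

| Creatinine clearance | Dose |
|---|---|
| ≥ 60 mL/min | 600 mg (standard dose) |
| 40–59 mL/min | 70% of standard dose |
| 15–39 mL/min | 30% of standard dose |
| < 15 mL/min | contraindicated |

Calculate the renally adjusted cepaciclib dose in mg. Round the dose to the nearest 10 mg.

180 mg

CrCl = (140 − 42) × 98.8 / (72 × 3.4) × 0.85 = 9682.4 / 244.80 × 0.85 ≈ 33.6 mL/min
CrCl ≈ 34 mL/min → bracket 15–39 mL/min.
30% of 600 mg = 180 mg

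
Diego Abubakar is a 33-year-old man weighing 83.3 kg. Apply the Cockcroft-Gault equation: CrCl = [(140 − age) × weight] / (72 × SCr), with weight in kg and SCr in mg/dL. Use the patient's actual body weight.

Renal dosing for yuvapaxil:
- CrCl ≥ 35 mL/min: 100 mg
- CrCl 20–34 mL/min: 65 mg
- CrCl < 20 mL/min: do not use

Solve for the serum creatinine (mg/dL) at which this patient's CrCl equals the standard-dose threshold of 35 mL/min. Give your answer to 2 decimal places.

3.54 mg/dL

Standard dose requires CrCl ≥ 35 mL/min.
Set (140 − 33) × 83.3 / (72 × SCr) = 35
SCr = (140 − 33) × 83.3 / (72 × 35) = 3.537 mg/dL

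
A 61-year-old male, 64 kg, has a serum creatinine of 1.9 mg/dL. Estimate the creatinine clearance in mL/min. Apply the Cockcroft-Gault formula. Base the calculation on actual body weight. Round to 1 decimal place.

CrCl = (140 − 61) × 64 / (72 × 1.9) = 5056.0 / 136.80 ≈ 37.0 mL/min

37.0 mL/min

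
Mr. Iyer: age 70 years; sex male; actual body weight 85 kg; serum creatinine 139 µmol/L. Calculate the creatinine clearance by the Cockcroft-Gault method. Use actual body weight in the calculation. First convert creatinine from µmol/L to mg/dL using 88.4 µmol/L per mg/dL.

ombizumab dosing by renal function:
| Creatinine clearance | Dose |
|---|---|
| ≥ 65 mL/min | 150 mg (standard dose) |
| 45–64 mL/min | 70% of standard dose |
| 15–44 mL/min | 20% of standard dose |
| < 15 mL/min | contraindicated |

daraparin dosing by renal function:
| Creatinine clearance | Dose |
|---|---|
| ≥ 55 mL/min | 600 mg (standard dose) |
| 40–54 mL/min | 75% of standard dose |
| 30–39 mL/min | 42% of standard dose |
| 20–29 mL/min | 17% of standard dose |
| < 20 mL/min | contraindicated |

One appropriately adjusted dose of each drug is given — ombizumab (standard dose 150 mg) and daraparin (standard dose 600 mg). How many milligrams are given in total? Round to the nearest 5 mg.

555 mg

SCr = 139 / 88.4 = 1.572 mg/dL
CrCl = (140 − 70) × 85 / (72 × 1.572) = 5950.0 / 113.18 ≈ 52.6 mL/min
CrCl ≈ 53 mL/min.
ombizumab: 45–64 mL/min → 70% of 150 mg = 105 mg.
daraparin: 40–54 mL/min → 75% of 600 mg = 450 mg.
Total = 105 + 450 = 555 mg.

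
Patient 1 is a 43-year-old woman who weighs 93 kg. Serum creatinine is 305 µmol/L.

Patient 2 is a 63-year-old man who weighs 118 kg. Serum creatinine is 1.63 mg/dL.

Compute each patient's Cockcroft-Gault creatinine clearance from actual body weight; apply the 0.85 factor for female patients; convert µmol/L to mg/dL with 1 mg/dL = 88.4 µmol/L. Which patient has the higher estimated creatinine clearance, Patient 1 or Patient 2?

Patient 1: SCr = 305 / 88.4 = 3.45 mg/dL
Patient 1: CrCl = (140 − 43) × 93 / (72 × 3.45) × 0.85 = 9021.0 / 248.40 × 0.85 ≈ 30.9 mL/min
Patient 2: CrCl = (140 − 63) × 118 / (72 × 1.63) = 9086.0 / 117.36 ≈ 77.4 mL/min
30.9 vs 77.4 mL/min → Patient 2 is higher.

Patient 2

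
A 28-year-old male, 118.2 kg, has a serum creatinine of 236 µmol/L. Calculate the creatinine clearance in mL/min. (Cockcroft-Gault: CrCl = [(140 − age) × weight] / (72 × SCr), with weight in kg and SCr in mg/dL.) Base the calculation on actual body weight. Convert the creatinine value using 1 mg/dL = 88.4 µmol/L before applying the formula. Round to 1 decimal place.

SCr = 236 / 88.4 = 2.67 mg/dL
CrCl = (140 − 28) × 118.2 / (72 × 2.67) = 13238.4 / 192.24 ≈ 68.9 mL/min

68.9 mL/min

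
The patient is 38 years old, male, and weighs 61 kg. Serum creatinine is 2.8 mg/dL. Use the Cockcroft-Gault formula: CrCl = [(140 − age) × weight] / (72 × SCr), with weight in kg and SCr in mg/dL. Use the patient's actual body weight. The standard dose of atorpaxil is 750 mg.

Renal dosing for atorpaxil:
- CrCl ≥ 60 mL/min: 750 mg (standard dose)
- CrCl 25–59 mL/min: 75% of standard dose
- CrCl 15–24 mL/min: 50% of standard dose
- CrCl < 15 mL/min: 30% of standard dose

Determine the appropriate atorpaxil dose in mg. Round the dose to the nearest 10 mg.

560 mg

CrCl = (140 − 38) × 61 / (72 × 2.8) = 6222.0 / 201.60 ≈ 30.9 mL/min
CrCl ≈ 31 mL/min → bracket 25–59 mL/min.
75% of 750 mg = 562.5 mg → 560 mg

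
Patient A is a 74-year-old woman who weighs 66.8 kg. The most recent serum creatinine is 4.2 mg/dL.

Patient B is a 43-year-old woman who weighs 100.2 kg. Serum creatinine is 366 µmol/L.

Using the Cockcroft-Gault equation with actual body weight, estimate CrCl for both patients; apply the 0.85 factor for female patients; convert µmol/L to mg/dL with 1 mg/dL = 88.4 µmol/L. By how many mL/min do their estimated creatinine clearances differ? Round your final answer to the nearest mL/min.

15 mL/min

Patient A: CrCl = (140 − 74) × 66.8 / (72 × 4.2) × 0.85 = 4408.8 / 302.40 × 0.85 ≈ 12.4 mL/min
Patient B: SCr = 366 / 88.4 = 4.14 mg/dL
Patient B: CrCl = (140 − 43) × 100.2 / (72 × 4.14) × 0.85 = 9719.4 / 298.08 × 0.85 ≈ 27.7 mL/min
|12.4 − 27.7| = 15.3 mL/min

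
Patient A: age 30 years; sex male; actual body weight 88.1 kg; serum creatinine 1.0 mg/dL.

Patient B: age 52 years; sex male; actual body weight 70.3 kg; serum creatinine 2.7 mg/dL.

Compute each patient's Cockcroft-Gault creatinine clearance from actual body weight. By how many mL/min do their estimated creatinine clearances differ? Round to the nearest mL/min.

103 mL/min

Patient A: CrCl = (140 − 30) × 88.1 / (72 × 1) = 9691.0 / 72.00 ≈ 134.6 mL/min
Patient B: CrCl = (140 − 52) × 70.3 / (72 × 2.7) = 6186.4 / 194.40 ≈ 31.8 mL/min
|134.6 − 31.8| = 102.8 mL/min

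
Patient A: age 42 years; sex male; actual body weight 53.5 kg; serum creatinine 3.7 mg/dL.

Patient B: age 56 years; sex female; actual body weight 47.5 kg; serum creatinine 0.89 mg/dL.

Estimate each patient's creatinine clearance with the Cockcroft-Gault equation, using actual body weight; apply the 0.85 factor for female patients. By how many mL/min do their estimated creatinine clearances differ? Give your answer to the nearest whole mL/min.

Patient A: CrCl = (140 − 42) × 53.5 / (72 × 3.7) = 5243.0 / 266.40 ≈ 19.7 mL/min
Patient B: CrCl = (140 − 56) × 47.5 / (72 × 0.89) × 0.85 = 3990.0 / 64.08 × 0.85 ≈ 52.9 mL/min
|19.7 − 52.9| = 33.2 mL/min

33 mL/min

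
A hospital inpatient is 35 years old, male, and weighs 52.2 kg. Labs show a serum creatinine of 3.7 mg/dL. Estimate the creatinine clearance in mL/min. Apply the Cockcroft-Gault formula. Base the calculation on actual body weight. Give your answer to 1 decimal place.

20.6 mL/min

CrCl = (140 − 35) × 52.2 / (72 × 3.7) = 5481.0 / 266.40 ≈ 20.6 mL/min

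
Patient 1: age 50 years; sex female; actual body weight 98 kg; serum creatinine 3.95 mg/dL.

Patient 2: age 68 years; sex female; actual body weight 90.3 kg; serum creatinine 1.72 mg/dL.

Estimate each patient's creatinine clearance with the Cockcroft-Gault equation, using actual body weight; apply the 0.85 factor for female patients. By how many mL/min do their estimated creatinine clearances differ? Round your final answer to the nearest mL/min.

18 mL/min

Patient 1: CrCl = (140 − 50) × 98 / (72 × 3.95) × 0.85 = 8820.0 / 284.40 × 0.85 ≈ 26.4 mL/min
Patient 2: CrCl = (140 − 68) × 90.3 / (72 × 1.72) × 0.85 = 6501.6 / 123.84 × 0.85 ≈ 44.6 mL/min
|26.4 − 44.6| = 18.2 mL/min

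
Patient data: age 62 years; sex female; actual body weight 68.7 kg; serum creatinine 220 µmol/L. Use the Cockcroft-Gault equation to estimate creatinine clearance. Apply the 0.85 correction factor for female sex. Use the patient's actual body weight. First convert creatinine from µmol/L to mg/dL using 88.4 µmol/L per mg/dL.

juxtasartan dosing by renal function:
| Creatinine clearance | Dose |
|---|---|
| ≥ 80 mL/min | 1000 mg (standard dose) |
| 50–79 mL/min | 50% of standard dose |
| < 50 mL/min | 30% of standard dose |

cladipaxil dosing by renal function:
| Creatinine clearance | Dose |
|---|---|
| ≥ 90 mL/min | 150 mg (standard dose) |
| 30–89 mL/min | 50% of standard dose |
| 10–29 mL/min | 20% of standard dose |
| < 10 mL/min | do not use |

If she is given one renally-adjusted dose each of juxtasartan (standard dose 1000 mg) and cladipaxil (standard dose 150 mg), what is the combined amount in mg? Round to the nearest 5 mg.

SCr = 220 / 88.4 = 2.489 mg/dL
CrCl = (140 − 62) × 68.7 / (72 × 2.489) × 0.85 = 5358.6 / 179.21 × 0.85 ≈ 25.4 mL/min
CrCl ≈ 25 mL/min.
juxtasartan: < 50 mL/min → 30% of 1000 mg = 300 mg.
cladipaxil: 10–29 mL/min → 20% of 150 mg = 30 mg.
Total = 300 + 30 = 330 mg.

330 mg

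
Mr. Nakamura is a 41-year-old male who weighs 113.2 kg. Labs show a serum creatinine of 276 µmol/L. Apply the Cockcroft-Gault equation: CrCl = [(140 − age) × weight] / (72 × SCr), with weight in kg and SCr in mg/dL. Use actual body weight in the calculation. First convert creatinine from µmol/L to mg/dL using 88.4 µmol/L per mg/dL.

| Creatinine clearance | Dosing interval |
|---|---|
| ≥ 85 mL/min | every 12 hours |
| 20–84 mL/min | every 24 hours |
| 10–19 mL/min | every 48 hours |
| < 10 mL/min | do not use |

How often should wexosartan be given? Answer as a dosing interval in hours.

every 24 hours

SCr = 276 / 88.4 = 3.122 mg/dL
CrCl = (140 − 41) × 113.2 / (72 × 3.122) = 11206.8 / 224.78 ≈ 49.9 mL/min
CrCl ≈ 50 mL/min → bracket 20–84 mL/min → every 24 hours.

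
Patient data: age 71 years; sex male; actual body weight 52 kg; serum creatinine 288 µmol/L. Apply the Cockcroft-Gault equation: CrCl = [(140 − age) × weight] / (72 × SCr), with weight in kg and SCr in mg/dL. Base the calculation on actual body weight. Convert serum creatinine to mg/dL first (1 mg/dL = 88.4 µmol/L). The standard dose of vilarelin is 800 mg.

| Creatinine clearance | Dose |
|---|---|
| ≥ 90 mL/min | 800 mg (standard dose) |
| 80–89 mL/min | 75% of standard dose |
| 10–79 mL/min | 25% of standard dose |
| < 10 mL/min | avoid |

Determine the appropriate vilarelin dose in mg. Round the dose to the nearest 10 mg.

200 mg

SCr = 288 / 88.4 = 3.258 mg/dL
CrCl = (140 − 71) × 52 / (72 × 3.258) = 3588.0 / 234.58 ≈ 15.3 mL/min
CrCl ≈ 15 mL/min → bracket 10–79 mL/min.
25% of 800 mg = 200 mg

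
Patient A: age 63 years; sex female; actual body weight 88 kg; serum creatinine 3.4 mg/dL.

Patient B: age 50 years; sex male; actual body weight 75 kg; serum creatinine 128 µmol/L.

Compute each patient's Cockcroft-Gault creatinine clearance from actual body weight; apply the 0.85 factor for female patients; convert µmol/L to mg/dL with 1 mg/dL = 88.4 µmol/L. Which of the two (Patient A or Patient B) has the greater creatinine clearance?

Patient B

Patient A: CrCl = (140 − 63) × 88 / (72 × 3.4) × 0.85 = 6776.0 / 244.80 × 0.85 ≈ 23.5 mL/min
Patient B: SCr = 128 / 88.4 = 1.448 mg/dL
Patient B: CrCl = (140 − 50) × 75 / (72 × 1.448) = 6750.0 / 104.26 ≈ 64.7 mL/min
23.5 vs 64.7 mL/min → Patient B is higher.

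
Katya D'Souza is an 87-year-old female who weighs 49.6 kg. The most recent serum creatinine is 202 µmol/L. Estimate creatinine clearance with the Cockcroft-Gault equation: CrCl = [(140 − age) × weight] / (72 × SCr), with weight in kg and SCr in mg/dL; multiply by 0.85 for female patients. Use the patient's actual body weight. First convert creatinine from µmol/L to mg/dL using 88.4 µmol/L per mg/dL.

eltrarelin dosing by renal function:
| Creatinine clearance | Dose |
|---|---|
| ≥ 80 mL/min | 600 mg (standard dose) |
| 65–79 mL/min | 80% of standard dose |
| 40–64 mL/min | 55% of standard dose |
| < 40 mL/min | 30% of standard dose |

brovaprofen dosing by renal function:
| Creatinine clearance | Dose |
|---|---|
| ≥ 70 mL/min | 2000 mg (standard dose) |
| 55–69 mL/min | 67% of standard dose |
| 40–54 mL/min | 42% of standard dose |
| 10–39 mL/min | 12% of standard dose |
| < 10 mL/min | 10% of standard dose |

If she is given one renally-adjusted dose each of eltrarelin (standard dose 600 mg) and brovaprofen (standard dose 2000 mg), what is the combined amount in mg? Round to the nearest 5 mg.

SCr = 202 / 88.4 = 2.285 mg/dL
CrCl = (140 − 87) × 49.6 / (72 × 2.285) × 0.85 = 2628.8 / 164.52 × 0.85 ≈ 13.6 mL/min
CrCl ≈ 14 mL/min.
eltrarelin: < 40 mL/min → 30% of 600 mg = 180 mg.
brovaprofen: 10–39 mL/min → 12% of 2000 mg = 240 mg.
Total = 180 + 240 = 420 mg.

420 mg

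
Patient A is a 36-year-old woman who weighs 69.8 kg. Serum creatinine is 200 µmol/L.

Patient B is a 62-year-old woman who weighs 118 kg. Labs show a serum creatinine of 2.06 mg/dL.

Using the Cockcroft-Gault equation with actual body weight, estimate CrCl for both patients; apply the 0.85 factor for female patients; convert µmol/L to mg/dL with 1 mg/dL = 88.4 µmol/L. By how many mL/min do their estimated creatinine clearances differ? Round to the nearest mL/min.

15 mL/min

Patient A: SCr = 200 / 88.4 = 2.262 mg/dL
Patient A: CrCl = (140 − 36) × 69.8 / (72 × 2.262) × 0.85 = 7259.2 / 162.86 × 0.85 ≈ 37.9 mL/min
Patient B: CrCl = (140 − 62) × 118 / (72 × 2.06) × 0.85 = 9204.0 / 148.32 × 0.85 ≈ 52.7 mL/min
|37.9 − 52.7| = 14.8 mL/min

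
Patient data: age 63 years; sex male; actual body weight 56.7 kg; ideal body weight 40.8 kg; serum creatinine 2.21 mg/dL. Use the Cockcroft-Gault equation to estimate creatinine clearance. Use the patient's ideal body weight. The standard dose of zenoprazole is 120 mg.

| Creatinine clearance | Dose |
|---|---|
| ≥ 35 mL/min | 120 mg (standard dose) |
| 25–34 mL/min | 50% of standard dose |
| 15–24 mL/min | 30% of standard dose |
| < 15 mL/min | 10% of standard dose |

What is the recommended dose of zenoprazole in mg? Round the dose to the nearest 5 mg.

35 mg

CrCl = (140 − 63) × 40.8 / (72 × 2.21) = 3141.6 / 159.12 ≈ 19.7 mL/min
CrCl ≈ 20 mL/min → bracket 15–24 mL/min.
30% of 120 mg = 36 mg → 35 mg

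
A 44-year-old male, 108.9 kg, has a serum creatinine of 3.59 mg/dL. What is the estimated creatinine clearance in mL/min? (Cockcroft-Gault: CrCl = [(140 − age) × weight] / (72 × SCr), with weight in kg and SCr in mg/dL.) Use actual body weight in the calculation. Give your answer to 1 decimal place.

CrCl = (140 − 44) × 108.9 / (72 × 3.59) = 10454.4 / 258.48 ≈ 40.4 mL/min

40.4 mL/min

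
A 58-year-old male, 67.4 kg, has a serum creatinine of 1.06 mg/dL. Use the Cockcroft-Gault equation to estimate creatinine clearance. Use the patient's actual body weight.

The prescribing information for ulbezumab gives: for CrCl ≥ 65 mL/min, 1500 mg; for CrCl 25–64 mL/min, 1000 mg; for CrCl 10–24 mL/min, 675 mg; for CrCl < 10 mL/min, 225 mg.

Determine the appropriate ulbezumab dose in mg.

CrCl = (140 − 58) × 67.4 / (72 × 1.06) = 5526.8 / 76.32 ≈ 72.4 mL/min
CrCl ≈ 72 mL/min → bracket ≥ 65 mL/min.
Dose for this bracket: 1500 mg.

1500 mg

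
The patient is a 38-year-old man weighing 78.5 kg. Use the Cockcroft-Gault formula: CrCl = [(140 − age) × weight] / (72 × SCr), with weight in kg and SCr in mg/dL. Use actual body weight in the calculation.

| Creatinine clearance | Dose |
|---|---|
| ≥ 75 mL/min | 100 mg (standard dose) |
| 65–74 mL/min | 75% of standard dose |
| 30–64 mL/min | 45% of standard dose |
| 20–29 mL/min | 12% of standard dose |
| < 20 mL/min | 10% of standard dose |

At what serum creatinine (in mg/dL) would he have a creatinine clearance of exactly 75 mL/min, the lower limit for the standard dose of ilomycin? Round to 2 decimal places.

1.48 mg/dL

Standard dose requires CrCl ≥ 75 mL/min.
Set (140 − 38) × 78.5 / (72 × SCr) = 75
SCr = (140 − 38) × 78.5 / (72 × 75) = 1.483 mg/dL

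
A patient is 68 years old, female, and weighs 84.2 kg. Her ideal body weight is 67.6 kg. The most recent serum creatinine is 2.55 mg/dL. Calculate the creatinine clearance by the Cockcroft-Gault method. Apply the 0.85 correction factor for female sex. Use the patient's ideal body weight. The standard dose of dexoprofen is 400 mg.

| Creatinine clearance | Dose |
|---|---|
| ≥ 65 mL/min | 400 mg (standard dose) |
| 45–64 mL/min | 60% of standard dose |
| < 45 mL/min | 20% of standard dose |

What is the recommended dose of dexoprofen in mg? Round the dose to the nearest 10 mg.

CrCl = (140 − 68) × 67.6 / (72 × 2.55) × 0.85 = 4867.2 / 183.60 × 0.85 ≈ 22.5 mL/min
CrCl ≈ 23 mL/min → bracket < 45 mL/min.
20% of 400 mg = 80 mg

80 mg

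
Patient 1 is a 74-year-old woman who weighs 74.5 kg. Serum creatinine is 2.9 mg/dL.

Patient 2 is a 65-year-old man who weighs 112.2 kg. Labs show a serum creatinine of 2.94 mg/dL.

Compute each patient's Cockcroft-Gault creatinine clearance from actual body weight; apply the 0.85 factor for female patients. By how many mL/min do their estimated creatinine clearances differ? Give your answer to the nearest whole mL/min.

20 mL/min

Patient 1: CrCl = (140 − 74) × 74.5 / (72 × 2.9) × 0.85 = 4917.0 / 208.80 × 0.85 ≈ 20.0 mL/min
Patient 2: CrCl = (140 − 65) × 112.2 / (72 × 2.94) = 8415.0 / 211.68 ≈ 39.8 mL/min
|20.0 − 39.8| = 19.8 mL/min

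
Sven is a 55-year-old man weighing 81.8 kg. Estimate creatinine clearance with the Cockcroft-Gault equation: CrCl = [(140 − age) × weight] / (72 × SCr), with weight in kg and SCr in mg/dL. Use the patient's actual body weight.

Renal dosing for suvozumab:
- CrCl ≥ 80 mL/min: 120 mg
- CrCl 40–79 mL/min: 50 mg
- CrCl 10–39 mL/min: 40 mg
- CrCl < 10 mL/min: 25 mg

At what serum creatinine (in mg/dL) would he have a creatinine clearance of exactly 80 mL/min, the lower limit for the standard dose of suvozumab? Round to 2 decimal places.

1.21 mg/dL

Standard dose requires CrCl ≥ 80 mL/min.
Set (140 − 55) × 81.8 / (72 × SCr) = 80
SCr = (140 − 55) × 81.8 / (72 × 80) = 1.207 mg/dL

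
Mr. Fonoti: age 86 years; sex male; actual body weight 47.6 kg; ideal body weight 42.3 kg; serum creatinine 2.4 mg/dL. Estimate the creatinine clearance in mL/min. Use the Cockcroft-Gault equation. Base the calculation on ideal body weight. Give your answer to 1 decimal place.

CrCl = (140 − 86) × 42.3 / (72 × 2.4) = 2284.2 / 172.80 ≈ 13.2 mL/min

13.2 mL/min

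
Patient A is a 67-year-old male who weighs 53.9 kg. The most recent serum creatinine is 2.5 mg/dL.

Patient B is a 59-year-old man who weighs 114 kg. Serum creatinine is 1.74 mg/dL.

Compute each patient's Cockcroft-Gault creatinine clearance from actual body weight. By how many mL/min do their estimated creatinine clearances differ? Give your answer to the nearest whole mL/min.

52 mL/min

Patient A: CrCl = (140 − 67) × 53.9 / (72 × 2.5) = 3934.7 / 180.00 ≈ 21.9 mL/min
Patient B: CrCl = (140 − 59) × 114 / (72 × 1.74) = 9234.0 / 125.28 ≈ 73.7 mL/min
|21.9 − 73.7| = 51.8 mL/min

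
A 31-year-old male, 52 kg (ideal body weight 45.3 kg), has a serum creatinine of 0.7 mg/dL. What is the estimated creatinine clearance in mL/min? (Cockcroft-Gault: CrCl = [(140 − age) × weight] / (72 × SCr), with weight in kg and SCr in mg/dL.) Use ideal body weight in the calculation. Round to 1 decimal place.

98.0 mL/min

CrCl = (140 − 31) × 45.3 / (72 × 0.7) = 4937.7 / 50.40 ≈ 98.0 mL/min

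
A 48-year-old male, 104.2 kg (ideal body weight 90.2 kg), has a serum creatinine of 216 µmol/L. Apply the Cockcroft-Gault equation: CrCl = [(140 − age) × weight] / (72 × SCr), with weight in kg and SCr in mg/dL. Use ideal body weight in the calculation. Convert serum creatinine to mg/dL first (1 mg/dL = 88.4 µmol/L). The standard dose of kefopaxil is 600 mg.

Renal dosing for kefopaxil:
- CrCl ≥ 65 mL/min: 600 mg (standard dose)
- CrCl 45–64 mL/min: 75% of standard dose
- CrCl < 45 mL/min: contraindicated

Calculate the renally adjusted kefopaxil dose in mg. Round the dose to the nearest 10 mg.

450 mg

SCr = 216 / 88.4 = 2.443 mg/dL
CrCl = (140 − 48) × 90.2 / (72 × 2.443) = 8298.4 / 175.90 ≈ 47.2 mL/min
CrCl ≈ 47 mL/min → bracket 45–64 mL/min.
75% of 600 mg = 450 mg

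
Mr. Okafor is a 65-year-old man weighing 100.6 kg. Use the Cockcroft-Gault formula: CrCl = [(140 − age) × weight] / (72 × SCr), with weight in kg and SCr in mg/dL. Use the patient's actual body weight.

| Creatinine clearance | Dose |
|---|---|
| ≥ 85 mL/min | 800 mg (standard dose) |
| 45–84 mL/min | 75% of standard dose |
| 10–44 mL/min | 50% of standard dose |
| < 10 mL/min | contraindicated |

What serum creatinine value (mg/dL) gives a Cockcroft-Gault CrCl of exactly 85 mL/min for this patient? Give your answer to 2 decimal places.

Standard dose requires CrCl ≥ 85 mL/min.
Set (140 − 65) × 100.6 / (72 × SCr) = 85
SCr = (140 − 65) × 100.6 / (72 × 85) = 1.233 mg/dL

1.23 mg/dL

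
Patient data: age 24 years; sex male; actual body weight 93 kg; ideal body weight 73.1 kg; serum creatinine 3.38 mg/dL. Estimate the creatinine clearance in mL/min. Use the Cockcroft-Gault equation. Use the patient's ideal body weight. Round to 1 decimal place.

34.8 mL/min

CrCl = (140 − 24) × 73.1 / (72 × 3.38) = 8479.6 / 243.36 ≈ 34.8 mL/min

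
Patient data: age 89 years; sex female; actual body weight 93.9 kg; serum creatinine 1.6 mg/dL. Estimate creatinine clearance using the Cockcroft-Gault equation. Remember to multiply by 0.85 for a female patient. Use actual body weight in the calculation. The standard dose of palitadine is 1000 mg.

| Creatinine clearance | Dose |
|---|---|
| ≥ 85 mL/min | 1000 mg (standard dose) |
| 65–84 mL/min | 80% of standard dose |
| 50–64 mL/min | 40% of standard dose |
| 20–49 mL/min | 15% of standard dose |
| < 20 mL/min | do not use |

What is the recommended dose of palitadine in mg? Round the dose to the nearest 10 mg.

CrCl = (140 − 89) × 93.9 / (72 × 1.6) × 0.85 = 4788.9 / 115.20 × 0.85 ≈ 35.3 mL/min
CrCl ≈ 35 mL/min → bracket 20–49 mL/min.
15% of 1000 mg = 150 mg

150 mg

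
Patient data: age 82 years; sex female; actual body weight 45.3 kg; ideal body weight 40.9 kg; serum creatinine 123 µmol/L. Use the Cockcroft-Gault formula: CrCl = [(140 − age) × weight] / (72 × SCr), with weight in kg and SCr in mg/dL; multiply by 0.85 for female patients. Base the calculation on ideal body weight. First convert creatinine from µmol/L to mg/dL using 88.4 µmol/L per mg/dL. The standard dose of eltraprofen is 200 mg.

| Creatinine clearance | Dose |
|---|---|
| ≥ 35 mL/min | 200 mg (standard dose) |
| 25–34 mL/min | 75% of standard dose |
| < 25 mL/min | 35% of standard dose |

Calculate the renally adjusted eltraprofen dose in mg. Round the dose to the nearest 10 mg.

SCr = 123 / 88.4 = 1.391 mg/dL
CrCl = (140 − 82) × 40.9 / (72 × 1.391) × 0.85 = 2372.2 / 100.15 × 0.85 ≈ 20.1 mL/min
CrCl ≈ 20 mL/min → bracket < 25 mL/min.
35% of 200 mg = 70 mg

70 mg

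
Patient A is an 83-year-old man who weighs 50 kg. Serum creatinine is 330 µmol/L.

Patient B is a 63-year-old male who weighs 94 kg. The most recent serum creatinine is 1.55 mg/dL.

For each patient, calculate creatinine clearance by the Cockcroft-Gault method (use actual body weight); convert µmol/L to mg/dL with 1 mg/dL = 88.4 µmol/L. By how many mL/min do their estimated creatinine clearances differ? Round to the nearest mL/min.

54 mL/min

Patient A: SCr = 330 / 88.4 = 3.733 mg/dL
Patient A: CrCl = (140 − 83) × 50 / (72 × 3.733) = 2850.0 / 268.78 ≈ 10.6 mL/min
Patient B: CrCl = (140 − 63) × 94 / (72 × 1.55) = 7238.0 / 111.60 ≈ 64.9 mL/min
|10.6 − 64.9| = 54.3 mL/min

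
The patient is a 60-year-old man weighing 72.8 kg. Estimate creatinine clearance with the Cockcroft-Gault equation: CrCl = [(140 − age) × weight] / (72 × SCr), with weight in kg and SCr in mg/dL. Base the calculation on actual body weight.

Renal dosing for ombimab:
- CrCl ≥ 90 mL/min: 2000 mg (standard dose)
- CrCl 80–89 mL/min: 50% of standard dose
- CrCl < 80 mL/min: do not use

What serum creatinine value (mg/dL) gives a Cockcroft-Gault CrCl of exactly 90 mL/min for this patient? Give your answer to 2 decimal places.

0.90 mg/dL

Standard dose requires CrCl ≥ 90 mL/min.
Set (140 − 60) × 72.8 / (72 × SCr) = 90
SCr = (140 − 60) × 72.8 / (72 × 90) = 0.899 mg/dL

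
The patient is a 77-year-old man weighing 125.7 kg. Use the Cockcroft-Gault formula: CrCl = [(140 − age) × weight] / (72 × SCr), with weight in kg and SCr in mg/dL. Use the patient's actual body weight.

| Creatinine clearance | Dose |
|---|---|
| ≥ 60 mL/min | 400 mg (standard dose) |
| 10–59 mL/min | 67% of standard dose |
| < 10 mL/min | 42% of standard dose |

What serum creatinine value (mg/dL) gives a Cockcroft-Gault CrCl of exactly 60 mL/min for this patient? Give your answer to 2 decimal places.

1.83 mg/dL

Standard dose requires CrCl ≥ 60 mL/min.
Set (140 − 77) × 125.7 / (72 × SCr) = 60
SCr = (140 − 77) × 125.7 / (72 × 60) = 1.833 mg/dL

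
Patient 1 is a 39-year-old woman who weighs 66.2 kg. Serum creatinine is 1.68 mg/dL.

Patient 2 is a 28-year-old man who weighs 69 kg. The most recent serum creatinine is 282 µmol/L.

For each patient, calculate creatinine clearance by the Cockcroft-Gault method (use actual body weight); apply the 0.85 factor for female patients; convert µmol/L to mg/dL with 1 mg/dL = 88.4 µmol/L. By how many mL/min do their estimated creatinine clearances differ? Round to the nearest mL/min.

Patient 1: CrCl = (140 − 39) × 66.2 / (72 × 1.68) × 0.85 = 6686.2 / 120.96 × 0.85 ≈ 47.0 mL/min
Patient 2: SCr = 282 / 88.4 = 3.19 mg/dL
Patient 2: CrCl = (140 − 28) × 69 / (72 × 3.19) = 7728.0 / 229.68 ≈ 33.6 mL/min
|47.0 − 33.6| = 13.4 mL/min

13 mL/min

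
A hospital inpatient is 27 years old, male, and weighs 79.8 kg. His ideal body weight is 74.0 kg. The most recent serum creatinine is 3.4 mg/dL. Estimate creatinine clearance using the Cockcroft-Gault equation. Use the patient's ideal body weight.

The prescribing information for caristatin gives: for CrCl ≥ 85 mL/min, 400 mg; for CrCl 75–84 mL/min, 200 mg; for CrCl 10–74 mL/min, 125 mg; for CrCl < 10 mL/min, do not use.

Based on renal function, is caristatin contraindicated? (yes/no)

no

CrCl = (140 − 27) × 74 / (72 × 3.4) = 8362.0 / 244.80 ≈ 34.2 mL/min
CrCl ≈ 34 mL/min, which is ≥ 10 mL/min.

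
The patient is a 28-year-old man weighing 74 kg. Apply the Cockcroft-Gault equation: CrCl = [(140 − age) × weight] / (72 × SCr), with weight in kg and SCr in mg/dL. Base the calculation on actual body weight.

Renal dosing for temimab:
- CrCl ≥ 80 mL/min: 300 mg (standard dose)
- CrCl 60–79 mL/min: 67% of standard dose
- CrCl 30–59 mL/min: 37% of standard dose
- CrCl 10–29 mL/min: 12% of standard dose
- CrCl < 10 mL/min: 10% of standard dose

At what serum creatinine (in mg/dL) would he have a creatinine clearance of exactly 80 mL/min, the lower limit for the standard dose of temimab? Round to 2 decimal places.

1.44 mg/dL

Standard dose requires CrCl ≥ 80 mL/min.
Set (140 − 28) × 74 / (72 × SCr) = 80
SCr = (140 − 28) × 74 / (72 × 80) = 1.439 mg/dL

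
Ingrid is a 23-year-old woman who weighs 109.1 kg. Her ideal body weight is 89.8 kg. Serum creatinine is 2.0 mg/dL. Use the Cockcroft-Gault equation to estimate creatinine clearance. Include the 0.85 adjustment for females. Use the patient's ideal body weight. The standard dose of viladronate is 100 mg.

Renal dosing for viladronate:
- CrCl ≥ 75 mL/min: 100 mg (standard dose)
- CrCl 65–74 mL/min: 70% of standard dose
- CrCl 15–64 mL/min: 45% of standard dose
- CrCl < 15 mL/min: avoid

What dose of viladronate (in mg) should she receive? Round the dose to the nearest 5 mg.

45 mg

CrCl = (140 − 23) × 89.8 / (72 × 2) × 0.85 = 10506.6 / 144.00 × 0.85 ≈ 62.0 mL/min
CrCl ≈ 62 mL/min → bracket 15–64 mL/min.
45% of 100 mg = 45 mg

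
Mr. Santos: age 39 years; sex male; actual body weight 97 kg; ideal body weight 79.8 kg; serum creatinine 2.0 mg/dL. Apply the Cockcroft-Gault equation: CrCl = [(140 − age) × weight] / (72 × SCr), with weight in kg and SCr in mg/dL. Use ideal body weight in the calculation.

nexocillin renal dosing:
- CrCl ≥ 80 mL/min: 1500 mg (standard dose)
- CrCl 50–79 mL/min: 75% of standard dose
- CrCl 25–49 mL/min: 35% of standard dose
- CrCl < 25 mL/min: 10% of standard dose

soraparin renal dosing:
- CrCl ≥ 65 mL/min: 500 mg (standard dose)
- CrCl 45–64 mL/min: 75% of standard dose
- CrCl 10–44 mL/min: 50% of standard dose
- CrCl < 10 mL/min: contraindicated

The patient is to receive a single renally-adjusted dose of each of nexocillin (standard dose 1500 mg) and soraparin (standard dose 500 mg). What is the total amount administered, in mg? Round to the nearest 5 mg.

1500 mg

CrCl = (140 − 39) × 79.8 / (72 × 2) = 8059.8 / 144.00 ≈ 56.0 mL/min
CrCl ≈ 56 mL/min.
nexocillin: 50–79 mL/min → 75% of 1500 mg = 1125 mg.
soraparin: 45–64 mL/min → 75% of 500 mg = 375 mg.
Total = 1125 + 375 = 1500 mg.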